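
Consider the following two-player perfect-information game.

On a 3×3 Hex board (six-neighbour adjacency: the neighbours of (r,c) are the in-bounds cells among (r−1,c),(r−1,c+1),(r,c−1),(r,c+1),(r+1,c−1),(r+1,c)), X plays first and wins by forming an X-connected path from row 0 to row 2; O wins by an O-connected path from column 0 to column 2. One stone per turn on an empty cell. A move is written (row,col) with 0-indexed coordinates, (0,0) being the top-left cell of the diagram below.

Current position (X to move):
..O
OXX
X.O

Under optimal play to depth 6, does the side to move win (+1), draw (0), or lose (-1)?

ply 1, X at ..O/OXX/X.O | (0,0)=-1→X.O/OXX/X.O; (0,1)=+1→.XO/OXX/X.O*; (2,1)=-1→..O/OXX/XXO
ply 2: .XO/OXX/X.O is terminal -1 (O); from ..O/OXX/X.O depth 6

value(..O/OXX/X.O, X) = +1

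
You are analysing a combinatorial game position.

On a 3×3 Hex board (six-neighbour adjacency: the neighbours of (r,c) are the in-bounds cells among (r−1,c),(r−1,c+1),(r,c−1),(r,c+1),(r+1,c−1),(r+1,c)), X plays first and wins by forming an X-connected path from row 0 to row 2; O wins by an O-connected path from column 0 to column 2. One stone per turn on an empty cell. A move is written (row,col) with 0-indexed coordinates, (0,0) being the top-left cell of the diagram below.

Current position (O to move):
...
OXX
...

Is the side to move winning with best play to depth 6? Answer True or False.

ply 1, O at .../OXX/... | (0,0)=-1→O../OXX/...*; (0,1)=-1→.O./OXX/...; (0,2)=-1→..O/OXX/...; (2,0)=-1→.../OXX/O..; (2,1)=-1→.../OXX/.O.; (2,2)=-1→.../OXX/..O
ply 2, X at O../OXX/... | (0,1)=+1→OX./OXX/...*; (0,2)=+1→O.X/OXX/...; (2,0)=+1→O../OXX/X..; (2,1)=+1→O../OXX/.X.; (2,2)=+1→O../OXX/..X
ply 3, O at OX./OXX/... | (0,2)=-1→OXO/OXX/...*; (2,0)=-1→OX./OXX/O..; (2,1)=-1→OX./OXX/.O.; (2,2)=-1→OX./OXX/..O
ply 4, X at OXO/OXX/... | (2,0)=+1→OXO/OXX/X..*; (2,1)=+1→OXO/OXX/.X.; (2,2)=+1→OXO/OXX/..X
ply 5: OXO/OXX/X.. is terminal -1 (O); from .../OXX/... depth 6

O winning at [.../OXX/...]: False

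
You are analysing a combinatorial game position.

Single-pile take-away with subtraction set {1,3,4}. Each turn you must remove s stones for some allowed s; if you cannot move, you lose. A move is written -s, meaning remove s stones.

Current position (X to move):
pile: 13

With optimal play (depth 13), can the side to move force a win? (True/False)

[13] X move#1: -1:-1/12, -3:-1/10, -4:+1/9*
[9] O move#2: -1:-1/8*, -3:-1/6, -4:-1/5
[8] X move#3: -1:+1/7*, -3:-1/5, -4:-1/4
[7] O move#4: -1:-1/6*, -3:-1/4, -4:-1/3
[6] X move#5: -1:-1/5, -3:-1/3, -4:+1/2*
[2] O move#6: -1:-1/1*
[1] X move#7: -1:+1/0*
[0] end (terminal -1, O#8); searched 13 to 13

X winning at [13]: True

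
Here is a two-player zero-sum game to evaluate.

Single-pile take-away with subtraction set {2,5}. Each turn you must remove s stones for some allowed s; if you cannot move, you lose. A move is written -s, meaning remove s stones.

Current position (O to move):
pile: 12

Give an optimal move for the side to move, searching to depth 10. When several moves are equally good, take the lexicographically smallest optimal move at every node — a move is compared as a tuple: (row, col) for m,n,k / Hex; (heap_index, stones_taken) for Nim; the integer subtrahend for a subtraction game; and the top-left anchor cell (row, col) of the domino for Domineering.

p1 O@[12]: -2[10]-1 -5[7]+1*
p2 X@[7]: -2[5]-1* -5[2]-1
p3 O@[5]: -2[3]-1 -5[0]+1*
p4 X@[0] terminal -1; root [12] d10

O's best at [12]: -5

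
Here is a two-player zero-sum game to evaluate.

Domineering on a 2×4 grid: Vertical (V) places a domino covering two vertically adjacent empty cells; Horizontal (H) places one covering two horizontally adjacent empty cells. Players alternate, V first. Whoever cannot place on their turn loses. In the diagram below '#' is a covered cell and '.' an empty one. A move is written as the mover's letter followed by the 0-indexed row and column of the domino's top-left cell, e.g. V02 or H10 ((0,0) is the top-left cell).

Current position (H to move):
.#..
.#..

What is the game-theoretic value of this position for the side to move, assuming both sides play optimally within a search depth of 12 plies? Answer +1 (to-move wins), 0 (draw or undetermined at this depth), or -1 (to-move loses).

ply 1, H at .#../.#.. | H02=+1→.###/.#..*; H12=+1→.#../.###
ply 2, V at .###/.#.. | V00=-1→####/##..*
ply 3, H at ####/##.. | H12=+1→####/####*
ply 4: ####/#### is terminal -1 (V); from .#../.#.. depth 12

value(.#../.#.., H) = +1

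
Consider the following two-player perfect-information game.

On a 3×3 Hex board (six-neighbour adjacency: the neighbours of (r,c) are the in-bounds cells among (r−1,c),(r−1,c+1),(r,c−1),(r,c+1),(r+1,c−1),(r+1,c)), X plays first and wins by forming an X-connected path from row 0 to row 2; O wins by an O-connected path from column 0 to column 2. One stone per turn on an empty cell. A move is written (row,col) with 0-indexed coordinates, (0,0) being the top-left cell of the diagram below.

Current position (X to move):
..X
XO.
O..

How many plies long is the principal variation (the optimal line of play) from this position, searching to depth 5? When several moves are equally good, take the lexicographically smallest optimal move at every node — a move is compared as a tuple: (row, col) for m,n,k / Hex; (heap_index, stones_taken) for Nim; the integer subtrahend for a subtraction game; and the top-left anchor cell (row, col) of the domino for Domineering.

p1 X@[..X/XO./O..]: (0,0)[X.X/XO./O..]-1 (0,1)[.XX/XO./O..]-1 (1,2)[..X/XOX/O..]+1* (2,1)[..X/XO./OX.]-1 (2,2)[..X/XO./O.X]-1
p2 O@[..X/XOX/O..]: (0,0)[O.X/XOX/O..]-1* (0,1)[.OX/XOX/O..]-1 (2,1)[..X/XOX/OO.]-1 (2,2)[..X/XOX/O.O]-1
p3 X@[O.X/XOX/O..]: (0,1)[OXX/XOX/O..]+1* (2,1)[O.X/XOX/OX.]+1 (2,2)[O.X/XOX/O.X]+1
p4 O@[OXX/XOX/O..]: (2,1)[OXX/XOX/OO.]-1* (2,2)[OXX/XOX/O.O]-1
p5 X@[OXX/XOX/OO.]: (2,2)[OXX/XOX/OOX]+1*
p6 O@[OXX/XOX/OOX] terminal -1; root [..X/XO./O..] d5

PV length from [..X/XO./O..]: 5 plies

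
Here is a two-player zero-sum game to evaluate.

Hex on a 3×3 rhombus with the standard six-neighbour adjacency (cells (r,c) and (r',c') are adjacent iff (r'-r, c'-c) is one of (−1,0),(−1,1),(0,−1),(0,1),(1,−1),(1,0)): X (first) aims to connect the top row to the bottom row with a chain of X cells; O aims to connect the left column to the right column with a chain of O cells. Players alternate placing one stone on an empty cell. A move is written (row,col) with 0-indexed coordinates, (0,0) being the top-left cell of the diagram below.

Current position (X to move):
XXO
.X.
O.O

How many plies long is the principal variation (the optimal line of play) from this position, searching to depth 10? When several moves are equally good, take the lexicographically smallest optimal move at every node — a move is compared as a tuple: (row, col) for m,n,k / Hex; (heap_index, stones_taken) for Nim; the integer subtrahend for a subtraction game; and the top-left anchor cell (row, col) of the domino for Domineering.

PV length from [XXO/.X./O.O]: 1 ply

ply 1, X at XXO/.X./O.O | (1,0)=-1→XXO/XX./O.O; (1,2)=-1→XXO/.XX/O.O; (2,1)=+1→XXO/.X./OXO*
ply 2: XXO/.X./OXO is terminal -1 (O); from XXO/.X./O.O depth 10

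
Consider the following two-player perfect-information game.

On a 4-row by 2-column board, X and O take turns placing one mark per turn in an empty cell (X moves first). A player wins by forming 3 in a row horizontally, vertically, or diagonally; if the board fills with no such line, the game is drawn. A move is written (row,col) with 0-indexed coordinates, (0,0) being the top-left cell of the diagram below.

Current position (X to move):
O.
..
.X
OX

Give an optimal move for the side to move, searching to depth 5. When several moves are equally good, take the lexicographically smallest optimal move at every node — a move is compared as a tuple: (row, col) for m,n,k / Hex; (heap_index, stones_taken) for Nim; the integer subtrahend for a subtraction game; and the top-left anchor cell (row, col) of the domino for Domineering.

X's best at [O./../.X/OX]: (1,1)

ply 1, X at O./../.X/OX | (0,1)=+0→OX/../.X/OX; (1,0)=+0→O./X./.X/OX; (1,1)=+1→O./.X/.X/OX*; (2,0)=+0→O./../XX/OX
ply 2: O./.X/.X/OX is terminal -1 (O); from O./../.X/OX depth 5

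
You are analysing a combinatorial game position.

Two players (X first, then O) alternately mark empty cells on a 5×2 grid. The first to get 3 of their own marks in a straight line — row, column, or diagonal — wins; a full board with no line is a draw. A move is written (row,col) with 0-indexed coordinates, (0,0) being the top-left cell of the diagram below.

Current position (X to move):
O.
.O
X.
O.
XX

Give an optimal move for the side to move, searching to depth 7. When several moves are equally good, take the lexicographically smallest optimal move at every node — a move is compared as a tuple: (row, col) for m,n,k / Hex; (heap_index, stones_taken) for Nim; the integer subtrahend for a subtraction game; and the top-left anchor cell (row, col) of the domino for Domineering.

p1 X@[O./.O/X./O./XX]: (0,1)[OX/.O/X./O./XX]+0* (1,0)[O./XO/X./O./XX]-1 (2,1)[O./.O/XX/O./XX]+0 (3,1)[O./.O/X./OX/XX]+0
p2 O@[OX/.O/X./O./XX]: (1,0)[OX/OO/X./O./XX]+0* (2,1)[OX/.O/XO/O./XX]+0 (3,1)[OX/.O/X./OO/XX]+0
p3 X@[OX/OO/X./O./XX]: (2,1)[OX/OO/XX/O./XX]+0* (3,1)[OX/OO/X./OX/XX]+0
p4 O@[OX/OO/XX/O./XX]: (3,1)[OX/OO/XX/OO/XX]+0*
p5 X@[OX/OO/XX/OO/XX] terminal +0; root [O./.O/X./O./XX] d7

X's best at [O./.O/X./O./XX]: (0,1)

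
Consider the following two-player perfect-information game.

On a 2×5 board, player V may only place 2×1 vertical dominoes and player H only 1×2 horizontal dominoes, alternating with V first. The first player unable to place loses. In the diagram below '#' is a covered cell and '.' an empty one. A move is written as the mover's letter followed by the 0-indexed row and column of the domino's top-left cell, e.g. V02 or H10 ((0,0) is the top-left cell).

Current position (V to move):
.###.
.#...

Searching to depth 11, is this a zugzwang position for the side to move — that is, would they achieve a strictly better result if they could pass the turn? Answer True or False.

ply 1, V at .###./.#... | V00=-1→####./##...; V04=+1→.####/.#..#*
ply 2, H at .####/.#..# | H12=-1→.####/.####*
ply 3, V at .####/.#### | V00=+1→#####/#####*
ply 4: #####/##### is terminal -1 (H); from .###./.#... depth 11
pass branch (H moves first from the same position):
  | ply 1, H at .###./.#... | H12=-1→.###./.###.*; H13=-1→.###./.#.##
  | ply 2, V at .###./.###. | V00=+1→####./####.*; V04=+1→.####/.####
  | ply 3: ####./####. is terminal -1 (H); from .###./.#... depth 11
V moving scores +1; V passing scores +1

zugzwang(.###./.#..., V) = False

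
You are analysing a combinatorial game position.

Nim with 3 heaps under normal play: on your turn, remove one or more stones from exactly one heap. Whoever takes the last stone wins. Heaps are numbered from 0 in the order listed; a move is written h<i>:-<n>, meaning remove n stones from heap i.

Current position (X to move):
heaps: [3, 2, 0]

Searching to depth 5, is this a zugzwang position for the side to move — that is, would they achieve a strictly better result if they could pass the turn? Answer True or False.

ply 1, X at (3,2,0) | h0:-1=+1→(2,2,0)*; h0:-2=-1→(1,2,0); h0:-3=-1→(0,2,0); h1:-1=-1→(3,1,0); h1:-2=-1→(3,0,0)
ply 2, O at (2,2,0) | h0:-1=-1→(1,2,0)*; h0:-2=-1→(0,2,0); h1:-1=-1→(2,1,0); h1:-2=-1→(2,0,0)
ply 3, X at (1,2,0) | h0:-1=-1→(0,2,0); h1:-1=+1→(1,1,0)*; h1:-2=-1→(1,0,0)
ply 4, O at (1,1,0) | h0:-1=-1→(0,1,0)*; h1:-1=-1→(1,0,0)
ply 5, X at (0,1,0) | h1:-1=+1→(0,0,0)*
ply 6: (0,0,0) is terminal -1 (O); from (3,2,0) depth 5
pass branch (O moves first from the same position):
  | ply 1, O at (3,2,0) | h0:-1=+1→(2,2,0)*; h0:-2=-1→(1,2,0); h0:-3=-1→(0,2,0); h1:-1=-1→(3,1,0); h1:-2=-1→(3,0,0)
  | ply 2, X at (2,2,0) | h0:-1=-1→(1,2,0)*; h0:-2=-1→(0,2,0); h1:-1=-1→(2,1,0); h1:-2=-1→(2,0,0)
  | ply 3, O at (1,2,0) | h0:-1=-1→(0,2,0); h1:-1=+1→(1,1,0)*; h1:-2=-1→(1,0,0)
  | ply 4, X at (1,1,0) | h0:-1=-1→(0,1,0)*; h1:-1=-1→(1,0,0)
  | ply 5, O at (0,1,0) | h1:-1=+1→(0,0,0)*
  | ply 6: (0,0,0) is terminal -1 (X); from (3,2,0) depth 5
X moving scores +1; X passing scores -1

zugzwang((3,2,0), X) = False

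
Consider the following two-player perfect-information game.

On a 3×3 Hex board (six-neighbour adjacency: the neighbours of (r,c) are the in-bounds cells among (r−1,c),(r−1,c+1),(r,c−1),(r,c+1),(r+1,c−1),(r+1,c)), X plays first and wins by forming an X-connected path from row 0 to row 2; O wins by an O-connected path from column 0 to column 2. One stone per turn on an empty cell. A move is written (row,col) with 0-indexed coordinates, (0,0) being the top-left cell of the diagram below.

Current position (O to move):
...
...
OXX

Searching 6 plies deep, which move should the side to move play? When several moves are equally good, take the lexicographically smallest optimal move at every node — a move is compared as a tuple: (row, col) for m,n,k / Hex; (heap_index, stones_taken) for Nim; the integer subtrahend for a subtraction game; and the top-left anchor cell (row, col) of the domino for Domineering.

ply 1, O at .../.../OXX | (0,0)=-1→O../.../OXX; (0,1)=-1→.O./.../OXX; (0,2)=+1→..O/.../OXX*; (1,0)=-1→.../O../OXX; (1,1)=+1→.../.O./OXX; (1,2)=-1→.../..O/OXX
ply 2, X at ..O/.../OXX | (0,0)=-1→X.O/.../OXX*; (0,1)=-1→.XO/.../OXX; (1,0)=-1→..O/X../OXX; (1,1)=-1→..O/.X./OXX; (1,2)=-1→..O/..X/OXX
ply 3, O at X.O/.../OXX | (0,1)=+1→XOO/.../OXX*; (1,0)=+1→X.O/O../OXX; (1,1)=+1→X.O/.O./OXX; (1,2)=-1→X.O/..O/OXX
ply 4, X at XOO/.../OXX | (1,0)=-1→XOO/X../OXX*; (1,1)=-1→XOO/.X./OXX; (1,2)=-1→XOO/..X/OXX
ply 5, O at XOO/X../OXX | (1,1)=+1→XOO/XO./OXX*; (1,2)=-1→XOO/X.O/OXX
ply 6: XOO/XO./OXX is terminal -1 (X); from .../.../OXX depth 6

O's best at [.../.../OXX]: (0,2)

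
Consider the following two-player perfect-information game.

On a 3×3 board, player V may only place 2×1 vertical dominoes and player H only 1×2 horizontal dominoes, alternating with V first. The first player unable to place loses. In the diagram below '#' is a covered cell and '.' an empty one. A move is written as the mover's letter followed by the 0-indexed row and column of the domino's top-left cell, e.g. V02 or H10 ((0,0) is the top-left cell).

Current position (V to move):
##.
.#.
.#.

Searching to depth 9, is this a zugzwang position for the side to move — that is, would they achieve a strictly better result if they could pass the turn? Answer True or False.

ply 1, V at ##./.#./.#. | V02=+1→###/.##/.#.*; V10=+1→##./##./##.; V12=+1→##./.##/.##
ply 2: ###/.##/.#. is terminal -1 (H); from ##./.#./.#. depth 9
suppose V passes — search the same position with H to move:
pass> ply 1: ##./.#./.#. is terminal -1 (H); from ##./.#./.#. depth 9
for V: play +1, pass +1

zugzwang(##./.#./.#., V) = False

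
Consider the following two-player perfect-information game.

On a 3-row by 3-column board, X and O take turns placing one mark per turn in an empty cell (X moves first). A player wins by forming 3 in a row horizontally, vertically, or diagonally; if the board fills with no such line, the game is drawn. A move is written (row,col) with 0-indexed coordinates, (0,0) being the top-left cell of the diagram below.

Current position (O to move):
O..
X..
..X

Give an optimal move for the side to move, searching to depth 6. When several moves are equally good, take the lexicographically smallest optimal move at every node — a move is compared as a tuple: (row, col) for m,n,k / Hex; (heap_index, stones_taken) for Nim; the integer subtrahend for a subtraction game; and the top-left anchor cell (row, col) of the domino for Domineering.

O's best at [O../X../..X]: (0,2)

ply 1, O at O../X../..X | (0,1)=-1→OO./X../..X; (0,2)=+0→O.O/X../..X*; (1,1)=+0→O../XO./..X; (1,2)=+0→O../X.O/..X; (2,0)=-1→O../X../O.X; (2,1)=-1→O../X../.OX
ply 2, X at O.O/X../..X | (0,1)=+0→OXO/X../..X*; (1,1)=-1→O.O/XX./..X; (1,2)=-1→O.O/X.X/..X; (2,0)=-1→O.O/X../X.X; (2,1)=-1→O.O/X../.XX
ply 3, O at OXO/X../..X | (1,1)=+0→OXO/XO./..X*; (1,2)=-1→OXO/X.O/..X; (2,0)=-1→OXO/X../O.X; (2,1)=+0→OXO/X../.OX
ply 4, X at OXO/XO./..X | (1,2)=-1→OXO/XOX/..X; (2,0)=+0→OXO/XO./X.X*; (2,1)=-1→OXO/XO./.XX
ply 5, O at OXO/XO./X.X | (1,2)=-1→OXO/XOO/X.X; (2,1)=+0→OXO/XO./XOX*
ply 6, X at OXO/XO./XOX | (1,2)=+0→OXO/XOX/XOX*
ply 7: OXO/XOX/XOX is terminal +0 (O); from O../X../..X depth 6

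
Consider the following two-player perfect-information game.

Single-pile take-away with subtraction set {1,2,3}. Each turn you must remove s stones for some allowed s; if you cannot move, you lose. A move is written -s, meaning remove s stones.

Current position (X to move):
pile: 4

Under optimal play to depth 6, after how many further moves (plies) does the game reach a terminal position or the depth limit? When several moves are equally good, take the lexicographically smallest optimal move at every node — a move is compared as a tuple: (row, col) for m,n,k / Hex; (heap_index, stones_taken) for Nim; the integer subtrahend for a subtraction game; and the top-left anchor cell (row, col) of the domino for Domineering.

PV length from [4]: 2 plies

p1 X@[4]: -1[3]-1* -2[2]-1 -3[1]-1
p2 O@[3]: -1[2]-1 -2[1]-1 -3[0]+1*
p3 X@[0] terminal -1; root [4] d6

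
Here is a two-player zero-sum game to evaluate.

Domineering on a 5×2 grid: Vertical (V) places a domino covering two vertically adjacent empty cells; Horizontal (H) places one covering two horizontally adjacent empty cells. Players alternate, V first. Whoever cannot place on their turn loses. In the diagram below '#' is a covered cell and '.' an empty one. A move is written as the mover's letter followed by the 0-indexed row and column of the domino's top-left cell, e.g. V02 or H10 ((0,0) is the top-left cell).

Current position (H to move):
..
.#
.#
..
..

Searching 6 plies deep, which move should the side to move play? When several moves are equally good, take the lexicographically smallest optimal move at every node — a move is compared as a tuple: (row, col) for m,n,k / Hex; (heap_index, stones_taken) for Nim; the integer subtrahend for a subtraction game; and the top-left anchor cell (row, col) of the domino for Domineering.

[../.#/.#/../..] H move#1: H00:-1/##/.#/.#/../.., H30:+1/../.#/.#/##/..*, H40:+1/../.#/.#/../##
[../.#/.#/##/..] V move#2: V00:-1/#./##/.#/##/..*, V10:-1/../##/##/##/..
[#./##/.#/##/..] H move#3: H40:+1/#./##/.#/##/##*
[#./##/.#/##/##] end (terminal -1, V#4); searched ../.#/.#/../.. to 6

H's best at [../.#/.#/../..]: H30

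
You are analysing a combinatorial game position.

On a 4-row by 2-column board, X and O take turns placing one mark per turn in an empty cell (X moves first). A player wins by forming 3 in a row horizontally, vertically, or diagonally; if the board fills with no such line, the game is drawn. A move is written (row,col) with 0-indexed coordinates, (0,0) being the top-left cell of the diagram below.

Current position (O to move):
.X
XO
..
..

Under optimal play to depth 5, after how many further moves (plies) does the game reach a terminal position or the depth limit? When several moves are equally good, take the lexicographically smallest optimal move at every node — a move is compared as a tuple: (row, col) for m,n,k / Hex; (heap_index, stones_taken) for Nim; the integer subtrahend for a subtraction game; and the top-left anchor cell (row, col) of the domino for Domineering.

PV length from [.X/XO/../..]: 5 plies

ply 1, O at .X/XO/../.. | (0,0)=+0→OX/XO/../..*; (2,0)=+0→.X/XO/O./..; (2,1)=+0→.X/XO/.O/..; (3,0)=+0→.X/XO/../O.; (3,1)=+0→.X/XO/../.O
ply 2, X at OX/XO/../.. | (2,0)=+0→OX/XO/X./..*; (2,1)=+0→OX/XO/.X/..; (3,0)=+0→OX/XO/../X.; (3,1)=+0→OX/XO/../.X
ply 3, O at OX/XO/X./.. | (2,1)=-1→OX/XO/XO/..; (3,0)=+0→OX/XO/X./O.*; (3,1)=-1→OX/XO/X./.O
ply 4, X at OX/XO/X./O. | (2,1)=+0→OX/XO/XX/O.*; (3,1)=+0→OX/XO/X./OX
ply 5, O at OX/XO/XX/O. | (3,1)=+0→OX/XO/XX/OO*
ply 6: OX/XO/XX/OO is terminal +0 (X); from .X/XO/../.. depth 5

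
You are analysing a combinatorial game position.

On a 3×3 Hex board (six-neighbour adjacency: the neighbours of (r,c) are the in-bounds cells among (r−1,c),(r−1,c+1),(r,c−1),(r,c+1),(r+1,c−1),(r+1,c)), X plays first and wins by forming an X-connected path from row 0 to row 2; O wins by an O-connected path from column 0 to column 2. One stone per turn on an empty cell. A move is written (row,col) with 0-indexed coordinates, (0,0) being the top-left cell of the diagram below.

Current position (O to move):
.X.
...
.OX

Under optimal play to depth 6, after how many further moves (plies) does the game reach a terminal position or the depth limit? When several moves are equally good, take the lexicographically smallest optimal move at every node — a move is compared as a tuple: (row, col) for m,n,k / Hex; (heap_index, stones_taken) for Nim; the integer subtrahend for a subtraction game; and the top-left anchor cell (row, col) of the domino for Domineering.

[.X./.../.OX] O move#1: (0,0):-1/OX./.../.OX, (0,2):-1/.XO/.../.OX, (1,0):-1/.X./O../.OX, (1,1):+1/.X./.O./.OX*, (1,2):-1/.X./..O/.OX, (2,0):-1/.X./.../OOX
[.X./.O./.OX] X move#2: (0,0):-1/XX./.O./.OX*, (0,2):-1/.XX/.O./.OX, (1,0):-1/.X./XO./.OX, (1,2):-1/.X./.OX/.OX, (2,0):-1/.X./.O./XOX
[XX./.O./.OX] O move#3: (0,2):+1/XXO/.O./.OX*, (1,0):+1/XX./OO./.OX, (1,2):+1/XX./.OO/.OX, (2,0):+1/XX./.O./OOX
[XXO/.O./.OX] X move#4: (1,0):-1/XXO/XO./.OX*, (1,2):-1/XXO/.OX/.OX, (2,0):-1/XXO/.O./XOX
[XXO/XO./.OX] O move#5: (1,2):-1/XXO/XOO/.OX, (2,0):+1/XXO/XO./OOX*
[XXO/XO./OOX] end (terminal -1, X#6); searched .X./.../.OX to 6

PV length from [.X./.../.OX]: 5 plies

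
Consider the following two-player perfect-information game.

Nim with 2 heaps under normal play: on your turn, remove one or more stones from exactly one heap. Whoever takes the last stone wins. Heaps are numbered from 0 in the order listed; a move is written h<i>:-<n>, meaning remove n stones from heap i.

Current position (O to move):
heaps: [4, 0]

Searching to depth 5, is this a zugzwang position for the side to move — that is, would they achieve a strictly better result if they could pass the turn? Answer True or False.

zugzwang((4,0), O) = False

p1 O@[(4,0)]: h0:-1[(3,0)]-1 h0:-2[(2,0)]-1 h0:-3[(1,0)]-1 h0:-4[(0,0)]+1*
p2 X@[(0,0)] terminal -1; root [(4,0)] d5
suppose O passes — search the same position with X to move:
pass> p1 X@[(4,0)]: h0:-1[(3,0)]-1 h0:-2[(2,0)]-1 h0:-3[(1,0)]-1 h0:-4[(0,0)]+1*
pass> p2 O@[(0,0)] terminal -1; root [(4,0)] d5
for O: play +1, pass -1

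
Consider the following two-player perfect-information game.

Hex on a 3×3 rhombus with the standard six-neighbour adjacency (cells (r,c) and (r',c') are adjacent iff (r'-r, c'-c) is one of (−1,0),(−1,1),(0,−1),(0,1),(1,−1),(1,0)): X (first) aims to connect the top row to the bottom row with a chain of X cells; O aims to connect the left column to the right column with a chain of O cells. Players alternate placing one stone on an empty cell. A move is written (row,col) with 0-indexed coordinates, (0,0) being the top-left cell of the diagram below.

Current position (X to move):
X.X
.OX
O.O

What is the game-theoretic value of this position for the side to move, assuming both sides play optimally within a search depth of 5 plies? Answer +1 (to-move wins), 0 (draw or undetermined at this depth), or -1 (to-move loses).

value(X.X/.OX/O.O, X) = +1

p1 X@[X.X/.OX/O.O]: (0,1)[XXX/.OX/O.O]-1 (1,0)[X.X/XOX/O.O]-1 (2,1)[X.X/.OX/OXO]+1*
p2 O@[X.X/.OX/OXO] terminal -1; root [X.X/.OX/O.O] d5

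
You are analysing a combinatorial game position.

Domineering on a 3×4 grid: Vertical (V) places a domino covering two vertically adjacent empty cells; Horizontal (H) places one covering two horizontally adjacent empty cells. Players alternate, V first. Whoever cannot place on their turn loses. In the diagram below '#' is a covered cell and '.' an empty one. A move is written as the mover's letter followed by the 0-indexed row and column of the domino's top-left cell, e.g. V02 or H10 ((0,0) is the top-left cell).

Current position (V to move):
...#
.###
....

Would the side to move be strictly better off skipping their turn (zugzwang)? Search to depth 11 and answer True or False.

zugzwang(...#/.###/...., V) = False

p1 V@[...#/.###/....]: V00[#..#/####/....]-1* V10[...#/####/#...]-1
p2 H@[#..#/####/....]: H01[####/####/....]+1* H20[#..#/####/##..]+1 H21[#..#/####/.##.]+1 H22[#..#/####/..##]+1
p3 V@[####/####/....] terminal -1; root [...#/.###/....] d11
if V skipped the turn, H would face:
~ p1 H@[...#/.###/....]: H00[##.#/.###/....]+1* H01[.###/.###/....]+1 H20[...#/.###/##..]+1 H21[...#/.###/.##.]+1 H22[...#/.###/..##]+1
~ p2 V@[##.#/.###/....]: V10[##.#/####/#...]-1*
~ p3 H@[##.#/####/#...]: H21[##.#/####/###.]+1* H22[##.#/####/#.##]+1
~ p4 V@[##.#/####/###.] terminal -1; root [...#/.###/....] d11
compare (V): move=-1 vs pass=-1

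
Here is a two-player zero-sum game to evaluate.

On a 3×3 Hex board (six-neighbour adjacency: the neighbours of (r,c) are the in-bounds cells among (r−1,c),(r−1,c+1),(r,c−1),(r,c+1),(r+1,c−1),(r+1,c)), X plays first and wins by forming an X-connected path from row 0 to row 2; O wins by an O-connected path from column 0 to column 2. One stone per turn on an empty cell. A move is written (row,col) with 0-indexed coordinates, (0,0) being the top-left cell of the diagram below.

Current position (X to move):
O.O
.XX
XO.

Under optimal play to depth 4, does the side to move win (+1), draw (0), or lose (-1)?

p1 X@[O.O/.XX/XO.]: (0,1)[OXO/.XX/XO.]+1* (1,0)[O.O/XXX/XO.]-1 (2,2)[O.O/.XX/XOX]-1
p2 O@[OXO/.XX/XO.] terminal -1; root [O.O/.XX/XO.] d4

value(O.O/.XX/XO., X) = +1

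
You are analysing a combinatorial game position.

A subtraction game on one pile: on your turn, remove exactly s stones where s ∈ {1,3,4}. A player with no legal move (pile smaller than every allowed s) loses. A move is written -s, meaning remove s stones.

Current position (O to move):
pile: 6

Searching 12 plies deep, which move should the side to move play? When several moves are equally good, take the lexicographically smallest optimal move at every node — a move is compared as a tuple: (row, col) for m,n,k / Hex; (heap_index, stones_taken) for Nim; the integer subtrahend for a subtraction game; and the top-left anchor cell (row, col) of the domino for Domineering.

O's best at [6]: -4

[6] O move#1: -1:-1/5, -3:-1/3, -4:+1/2*
[2] X move#2: -1:-1/1*
[1] O move#3: -1:+1/0*
[0] end (terminal -1, X#4); searched 6 to 12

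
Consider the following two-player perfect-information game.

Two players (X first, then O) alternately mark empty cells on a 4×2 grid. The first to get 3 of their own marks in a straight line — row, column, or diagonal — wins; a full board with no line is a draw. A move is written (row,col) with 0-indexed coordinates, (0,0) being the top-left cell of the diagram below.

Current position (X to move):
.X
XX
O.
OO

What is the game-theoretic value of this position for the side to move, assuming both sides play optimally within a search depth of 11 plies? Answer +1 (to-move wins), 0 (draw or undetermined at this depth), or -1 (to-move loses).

[.X/XX/O./OO] X move#1: (0,0):+0/XX/XX/O./OO, (2,1):+1/.X/XX/OX/OO*
[.X/XX/OX/OO] end (terminal -1, O#2); searched .X/XX/O./OO to 11

value(.X/XX/O./OO, X) = +1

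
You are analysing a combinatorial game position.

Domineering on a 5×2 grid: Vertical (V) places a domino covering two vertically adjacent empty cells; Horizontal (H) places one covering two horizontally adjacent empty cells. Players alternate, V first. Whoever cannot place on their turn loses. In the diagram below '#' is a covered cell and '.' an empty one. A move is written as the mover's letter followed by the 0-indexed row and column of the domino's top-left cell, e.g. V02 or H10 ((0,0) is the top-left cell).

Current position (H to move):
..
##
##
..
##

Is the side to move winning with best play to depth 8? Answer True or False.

ply 1, H at ../##/##/../## | H00=+1→##/##/##/../##*; H30=+1→../##/##/##/##
ply 2: ##/##/##/../## is terminal -1 (V); from ../##/##/../## depth 8

H winning at [../##/##/../##]: True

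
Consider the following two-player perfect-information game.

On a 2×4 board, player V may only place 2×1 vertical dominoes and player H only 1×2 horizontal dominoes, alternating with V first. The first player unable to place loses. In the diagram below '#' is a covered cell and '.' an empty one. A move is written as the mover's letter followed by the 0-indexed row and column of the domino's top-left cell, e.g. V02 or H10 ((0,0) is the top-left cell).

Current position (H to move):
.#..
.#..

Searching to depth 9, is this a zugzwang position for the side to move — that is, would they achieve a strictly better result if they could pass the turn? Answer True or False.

zugzwang(.#../.#.., H) = False

ply 1, H at .#../.#.. | H02=+1→.###/.#..*; H12=+1→.#../.###
ply 2, V at .###/.#.. | V00=-1→####/##..*
ply 3, H at ####/##.. | H12=+1→####/####*
ply 4: ####/#### is terminal -1 (V); from .#../.#.. depth 9
if H skipped the turn, V would face:
~ ply 1, V at .#../.#.. | V00=-1→##../##..; V02=+1→.##./.##.*; V03=+1→.#.#/.#.#
~ ply 2: .##./.##. is terminal -1 (H); from .#../.#.. depth 9
compare (H): move=+1 vs pass=-1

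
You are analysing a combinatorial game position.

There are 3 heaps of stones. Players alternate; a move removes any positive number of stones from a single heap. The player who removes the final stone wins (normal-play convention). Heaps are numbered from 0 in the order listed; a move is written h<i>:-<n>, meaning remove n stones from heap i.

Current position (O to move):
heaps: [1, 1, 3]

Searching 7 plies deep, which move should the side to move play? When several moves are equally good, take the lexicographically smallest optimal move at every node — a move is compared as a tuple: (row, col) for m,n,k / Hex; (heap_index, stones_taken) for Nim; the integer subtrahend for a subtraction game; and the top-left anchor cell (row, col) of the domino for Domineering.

ply 1, O at (1,1,3) | h0:-1=-1→(0,1,3); h1:-1=-1→(1,0,3); h2:-1=-1→(1,1,2); h2:-2=-1→(1,1,1); h2:-3=+1→(1,1,0)*
ply 2, X at (1,1,0) | h0:-1=-1→(0,1,0)*; h1:-1=-1→(1,0,0)
ply 3, O at (0,1,0) | h1:-1=+1→(0,0,0)*
ply 4: (0,0,0) is terminal -1 (X); from (1,1,3) depth 7

O's best at [(1,1,3)]: h2:-3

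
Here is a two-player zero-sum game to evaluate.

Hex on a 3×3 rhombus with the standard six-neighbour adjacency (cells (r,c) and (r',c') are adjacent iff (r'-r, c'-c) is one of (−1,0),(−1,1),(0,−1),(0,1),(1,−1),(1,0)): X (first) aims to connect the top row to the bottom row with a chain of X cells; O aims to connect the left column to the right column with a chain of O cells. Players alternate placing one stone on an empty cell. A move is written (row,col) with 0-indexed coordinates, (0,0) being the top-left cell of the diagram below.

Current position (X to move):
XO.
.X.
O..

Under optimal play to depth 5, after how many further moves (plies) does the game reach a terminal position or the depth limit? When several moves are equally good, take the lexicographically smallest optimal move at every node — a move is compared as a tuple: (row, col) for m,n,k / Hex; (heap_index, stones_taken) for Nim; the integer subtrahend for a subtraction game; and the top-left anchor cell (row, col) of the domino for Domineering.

p1 X@[XO./.X./O..]: (0,2)[XOX/.X./O..]-1 (1,0)[XO./XX./O..]-1 (1,2)[XO./.XX/O..]+1* (2,1)[XO./.X./OX.]+1 (2,2)[XO./.X./O.X]+1
p2 O@[XO./.XX/O..]: (0,2)[XOO/.XX/O..]-1* (1,0)[XO./OXX/O..]-1 (2,1)[XO./.XX/OO.]-1 (2,2)[XO./.XX/O.O]-1
p3 X@[XOO/.XX/O..]: (1,0)[XOO/XXX/O..]+1* (2,1)[XOO/.XX/OX.]-1 (2,2)[XOO/.XX/O.X]-1
p4 O@[XOO/XXX/O..]: (2,1)[XOO/XXX/OO.]-1* (2,2)[XOO/XXX/O.O]-1
p5 X@[XOO/XXX/OO.]: (2,2)[XOO/XXX/OOX]+1*
p6 O@[XOO/XXX/OOX] terminal -1; root [XO./.X./O..] d5

PV length from [XO./.X./O..]: 5 plies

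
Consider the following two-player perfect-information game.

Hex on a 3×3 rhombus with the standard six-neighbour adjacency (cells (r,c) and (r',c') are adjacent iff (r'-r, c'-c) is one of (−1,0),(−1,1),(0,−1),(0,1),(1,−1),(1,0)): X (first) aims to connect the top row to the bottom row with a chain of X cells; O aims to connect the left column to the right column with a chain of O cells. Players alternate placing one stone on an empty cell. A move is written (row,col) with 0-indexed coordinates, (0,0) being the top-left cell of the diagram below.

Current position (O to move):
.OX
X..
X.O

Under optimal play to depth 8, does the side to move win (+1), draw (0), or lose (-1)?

p1 O@[.OX/X../X.O]: (0,0)[OOX/X../X.O]-1* (1,1)[.OX/XO./X.O]-1 (1,2)[.OX/X.O/X.O]-1 (2,1)[.OX/X../XOO]-1
p2 X@[OOX/X../X.O]: (1,1)[OOX/XX./X.O]+1* (1,2)[OOX/X.X/X.O]+1 (2,1)[OOX/X../XXO]+1
p3 O@[OOX/XX./X.O] terminal -1; root [.OX/X../X.O] d8

value(.OX/X../X.O, O) = -1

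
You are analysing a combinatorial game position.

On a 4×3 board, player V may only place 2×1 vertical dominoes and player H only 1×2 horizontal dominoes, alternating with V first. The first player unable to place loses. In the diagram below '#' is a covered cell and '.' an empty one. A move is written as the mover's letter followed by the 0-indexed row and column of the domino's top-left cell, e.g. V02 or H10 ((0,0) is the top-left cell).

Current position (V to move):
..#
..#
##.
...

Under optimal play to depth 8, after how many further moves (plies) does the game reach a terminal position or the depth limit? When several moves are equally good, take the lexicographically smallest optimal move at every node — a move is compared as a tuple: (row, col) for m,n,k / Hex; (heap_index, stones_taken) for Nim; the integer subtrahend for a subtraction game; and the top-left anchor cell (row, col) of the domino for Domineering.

ply 1, V at ..#/..#/##./... | V00=+1→#.#/#.#/##./...*; V01=+1→.##/.##/##./...; V22=-1→..#/..#/###/..#
ply 2, H at #.#/#.#/##./... | H30=-1→#.#/#.#/##./##.*; H31=-1→#.#/#.#/##./.##
ply 3, V at #.#/#.#/##./##. | V01=+1→###/###/##./##.*; V22=+1→#.#/#.#/###/###
ply 4: ###/###/##./##. is terminal -1 (H); from ..#/..#/##./... depth 8

PV length from [..#/..#/##./...]: 3 plies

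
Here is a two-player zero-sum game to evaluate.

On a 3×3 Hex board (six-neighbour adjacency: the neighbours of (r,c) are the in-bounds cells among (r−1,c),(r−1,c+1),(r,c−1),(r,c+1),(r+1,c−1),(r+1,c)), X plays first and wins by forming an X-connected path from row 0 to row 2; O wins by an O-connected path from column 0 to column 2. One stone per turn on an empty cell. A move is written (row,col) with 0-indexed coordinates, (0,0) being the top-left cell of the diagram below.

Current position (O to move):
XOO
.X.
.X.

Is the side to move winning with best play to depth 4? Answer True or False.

ply 1, O at XOO/.X./.X. | (1,0)=+1→XOO/OX./.X.*; (1,2)=-1→XOO/.XO/.X.; (2,0)=-1→XOO/.X./OX.; (2,2)=-1→XOO/.X./.XO
ply 2: XOO/OX./.X. is terminal -1 (X); from XOO/.X./.X. depth 4

O winning at [XOO/.X./.X.]: True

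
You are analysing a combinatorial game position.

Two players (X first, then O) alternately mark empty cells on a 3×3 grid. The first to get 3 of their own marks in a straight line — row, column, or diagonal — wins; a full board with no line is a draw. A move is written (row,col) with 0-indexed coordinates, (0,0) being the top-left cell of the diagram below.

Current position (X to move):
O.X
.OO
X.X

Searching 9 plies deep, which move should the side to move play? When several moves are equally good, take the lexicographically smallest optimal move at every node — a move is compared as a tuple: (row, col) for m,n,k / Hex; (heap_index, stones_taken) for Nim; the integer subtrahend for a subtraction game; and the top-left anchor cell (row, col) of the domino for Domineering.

X's best at [O.X/.OO/X.X]: (2,1)

p1 X@[O.X/.OO/X.X]: (0,1)[OXX/.OO/X.X]-1 (1,0)[O.X/XOO/X.X]+0 (2,1)[O.X/.OO/XXX]+1*
p2 O@[O.X/.OO/XXX] terminal -1; root [O.X/.OO/X.X] d9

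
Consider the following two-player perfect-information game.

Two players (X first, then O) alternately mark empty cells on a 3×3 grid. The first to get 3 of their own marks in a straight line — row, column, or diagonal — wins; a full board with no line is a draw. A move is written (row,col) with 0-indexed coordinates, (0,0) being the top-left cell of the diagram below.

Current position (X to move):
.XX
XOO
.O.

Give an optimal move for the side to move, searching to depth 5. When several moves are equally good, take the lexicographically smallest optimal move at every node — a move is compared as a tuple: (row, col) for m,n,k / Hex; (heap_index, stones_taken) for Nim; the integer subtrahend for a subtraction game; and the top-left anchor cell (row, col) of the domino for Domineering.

ply 1, X at .XX/XOO/.O. | (0,0)=+1→XXX/XOO/.O.*; (2,0)=+0→.XX/XOO/XO.; (2,2)=+0→.XX/XOO/.OX
ply 2: XXX/XOO/.O. is terminal -1 (O); from .XX/XOO/.O. depth 5

X's best at [.XX/XOO/.O.]: (0,0)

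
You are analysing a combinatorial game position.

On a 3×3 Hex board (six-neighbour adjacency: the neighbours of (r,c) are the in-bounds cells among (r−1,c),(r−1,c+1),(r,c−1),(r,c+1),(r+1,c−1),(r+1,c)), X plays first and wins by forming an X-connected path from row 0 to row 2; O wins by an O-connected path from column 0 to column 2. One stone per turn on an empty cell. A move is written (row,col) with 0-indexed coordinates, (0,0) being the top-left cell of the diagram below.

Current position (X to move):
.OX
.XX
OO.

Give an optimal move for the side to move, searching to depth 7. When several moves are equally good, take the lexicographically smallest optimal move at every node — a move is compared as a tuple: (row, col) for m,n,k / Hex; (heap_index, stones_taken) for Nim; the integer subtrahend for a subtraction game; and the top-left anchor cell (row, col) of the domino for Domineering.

p1 X@[.OX/.XX/OO.]: (0,0)[XOX/.XX/OO.]-1 (1,0)[.OX/XXX/OO.]-1 (2,2)[.OX/.XX/OOX]+1*
p2 O@[.OX/.XX/OOX] terminal -1; root [.OX/.XX/OO.] d7

X's best at [.OX/.XX/OO.]: (2,2)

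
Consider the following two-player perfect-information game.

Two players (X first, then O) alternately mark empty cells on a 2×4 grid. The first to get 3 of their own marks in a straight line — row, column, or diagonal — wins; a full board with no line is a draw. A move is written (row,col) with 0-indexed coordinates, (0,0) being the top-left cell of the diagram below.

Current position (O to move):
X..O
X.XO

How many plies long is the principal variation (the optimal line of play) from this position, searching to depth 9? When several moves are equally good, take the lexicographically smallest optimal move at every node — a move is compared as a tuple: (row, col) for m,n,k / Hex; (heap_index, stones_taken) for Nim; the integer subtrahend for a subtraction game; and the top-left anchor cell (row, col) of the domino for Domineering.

ply 1, O at X..O/X.XO | (0,1)=-1→XO.O/X.XO; (0,2)=-1→X.OO/X.XO; (1,1)=+0→X..O/XOXO*
ply 2, X at X..O/XOXO | (0,1)=+0→XX.O/XOXO*; (0,2)=+0→X.XO/XOXO
ply 3, O at XX.O/XOXO | (0,2)=+0→XXOO/XOXO*
ply 4: XXOO/XOXO is terminal +0 (X); from X..O/X.XO depth 9

PV length from [X..O/X.XO]: 3 plies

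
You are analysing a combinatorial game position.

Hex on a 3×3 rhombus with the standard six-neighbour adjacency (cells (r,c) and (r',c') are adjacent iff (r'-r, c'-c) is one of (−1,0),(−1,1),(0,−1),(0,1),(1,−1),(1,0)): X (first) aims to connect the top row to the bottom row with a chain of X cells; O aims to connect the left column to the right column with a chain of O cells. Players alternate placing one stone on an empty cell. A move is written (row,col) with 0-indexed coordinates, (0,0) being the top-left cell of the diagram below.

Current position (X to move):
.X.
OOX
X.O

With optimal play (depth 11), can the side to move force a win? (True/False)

ply 1, X at .X./OOX/X.O | (0,0)=-1→XX./OOX/X.O*; (0,2)=-1→.XX/OOX/X.O; (2,1)=-1→.X./OOX/XXO
ply 2, O at XX./OOX/X.O | (0,2)=+1→XXO/OOX/X.O*; (2,1)=+1→XX./OOX/XOO
ply 3: XXO/OOX/X.O is terminal -1 (X); from .X./OOX/X.O depth 11

X winning at [.X./OOX/X.O]: False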